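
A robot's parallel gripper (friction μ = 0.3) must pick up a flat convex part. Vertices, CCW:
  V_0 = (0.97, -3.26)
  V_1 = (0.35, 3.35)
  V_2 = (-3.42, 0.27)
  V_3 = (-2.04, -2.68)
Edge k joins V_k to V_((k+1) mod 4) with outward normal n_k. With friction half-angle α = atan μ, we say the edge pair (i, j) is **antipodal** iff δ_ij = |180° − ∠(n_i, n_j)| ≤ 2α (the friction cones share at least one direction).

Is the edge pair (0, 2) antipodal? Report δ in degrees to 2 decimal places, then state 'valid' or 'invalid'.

δ = 19.71°, valid

α = atan 0.3 = 16.70°;  2α = 33.40°
edge 0: e_0 = (-0.62, +6.61);  n_0 = (+0.9956, +0.0934)
edge 2: e_2 = (+1.38, -2.95);  n_2 = (-0.9058, -0.4237)
∠(n_0, n_2) = 160.29°
δ = |180° − 160.29°| = 19.71°
19.71° ≤ 2α = 33.40°  →  valid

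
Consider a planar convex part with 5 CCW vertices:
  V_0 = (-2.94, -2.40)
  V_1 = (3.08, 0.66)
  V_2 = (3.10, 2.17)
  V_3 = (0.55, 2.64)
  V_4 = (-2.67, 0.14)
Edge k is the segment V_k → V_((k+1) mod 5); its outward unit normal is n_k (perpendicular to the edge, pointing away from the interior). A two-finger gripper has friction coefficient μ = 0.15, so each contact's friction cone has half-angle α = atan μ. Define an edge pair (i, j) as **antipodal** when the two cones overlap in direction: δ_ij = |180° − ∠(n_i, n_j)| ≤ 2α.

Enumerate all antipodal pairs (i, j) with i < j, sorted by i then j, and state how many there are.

count = 2; pairs: (0,3), (1,4)

α = atan 0.15 = 8.53°;  2α = 17.06°
n_0 = (+0.4531, -0.8914)
n_1 = (+0.9999, -0.0132)
n_2 = (+0.1813, +0.9834)
n_3 = (-0.6133, +0.7899)
n_4 = (-0.9944, +0.1057)
  (0,1): δ = 117.70°  ·
  (0,2): δ = 37.39°  ·
  (0,3): δ = 10.88°  ✓
  (0,4): δ = 56.99°  ·
  (1,2): δ = 99.68°  ·
  (1,3): δ = 51.42°  ·
  (1,4): δ = 5.31°  ✓
  (2,3): δ = 131.73°  ·
  (2,4): δ = 85.62°  ·
  (3,4): δ = 133.89°  ·
antipodal pairs: 2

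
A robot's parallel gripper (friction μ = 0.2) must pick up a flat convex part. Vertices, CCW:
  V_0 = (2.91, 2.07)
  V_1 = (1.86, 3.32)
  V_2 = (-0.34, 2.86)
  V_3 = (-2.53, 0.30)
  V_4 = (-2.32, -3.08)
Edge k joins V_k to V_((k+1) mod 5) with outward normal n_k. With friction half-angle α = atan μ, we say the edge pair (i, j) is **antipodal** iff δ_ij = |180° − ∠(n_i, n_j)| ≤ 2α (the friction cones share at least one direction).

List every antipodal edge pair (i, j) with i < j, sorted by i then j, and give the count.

count = 1; pairs: (2,4)

α = atan 0.2 = 11.31°;  2α = 22.62°
n_0 = (+0.7657, +0.6432)
n_1 = (-0.2047, +0.9788)
n_2 = (-0.7599, +0.6501)
n_3 = (-0.9981, -0.0620)
n_4 = (+0.7016, -0.7125)
  (0,1): δ = 118.22°  ·
  (0,2): δ = 80.58°  ·
  (0,3): δ = 36.48°  ·
  (0,4): δ = 94.53°  ·
  (1,2): δ = 142.36°  ·
  (1,3): δ = 98.25°  ·
  (1,4): δ = 32.75°  ·
  (2,3): δ = 135.90°  ·
  (2,4): δ = 4.90°  ✓
  (3,4): δ = 49.00°  ·
antipodal pairs: 1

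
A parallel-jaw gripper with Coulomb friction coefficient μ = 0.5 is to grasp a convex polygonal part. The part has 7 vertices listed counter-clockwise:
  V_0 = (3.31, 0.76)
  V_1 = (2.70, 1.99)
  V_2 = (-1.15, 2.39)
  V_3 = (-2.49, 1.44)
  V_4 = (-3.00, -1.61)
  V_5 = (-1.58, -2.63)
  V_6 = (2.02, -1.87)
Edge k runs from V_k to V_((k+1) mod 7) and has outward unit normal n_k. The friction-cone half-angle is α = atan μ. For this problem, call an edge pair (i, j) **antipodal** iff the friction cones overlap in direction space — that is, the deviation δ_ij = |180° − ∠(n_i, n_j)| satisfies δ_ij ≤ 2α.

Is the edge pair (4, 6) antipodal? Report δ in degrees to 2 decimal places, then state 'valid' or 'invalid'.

δ = 80.44°, invalid

α = atan 0.5 = 26.57°;  2α = 53.13°
edge 4: e_4 = (+1.42, -1.02);  n_4 = (-0.5834, -0.8122)
edge 6: e_6 = (+1.29, +2.63);  n_6 = (+0.8978, -0.4404)
∠(n_4, n_6) = 99.56°
δ = |180° − 99.56°| = 80.44°
80.44° > 2α = 53.13°  →  invalid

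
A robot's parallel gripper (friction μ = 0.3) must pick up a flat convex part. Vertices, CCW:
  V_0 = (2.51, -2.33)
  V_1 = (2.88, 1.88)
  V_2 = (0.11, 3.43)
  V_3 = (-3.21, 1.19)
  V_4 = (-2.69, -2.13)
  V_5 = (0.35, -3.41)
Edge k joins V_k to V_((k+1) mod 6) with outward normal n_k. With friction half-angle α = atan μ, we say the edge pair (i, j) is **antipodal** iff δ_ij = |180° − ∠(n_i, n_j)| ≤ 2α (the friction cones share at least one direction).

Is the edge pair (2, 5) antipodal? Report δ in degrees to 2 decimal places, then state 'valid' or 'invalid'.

α = atan 0.3 = 16.70°;  2α = 33.40°
edge 2: e_2 = (-3.32, -2.24);  n_2 = (-0.5593, +0.8290)
edge 5: e_5 = (+2.16, +1.08);  n_5 = (+0.4472, -0.8944)
∠(n_2, n_5) = 172.56°
δ = |180° − 172.56°| = 7.44°
7.44° ≤ 2α = 33.40°  →  valid

δ = 7.44°, valid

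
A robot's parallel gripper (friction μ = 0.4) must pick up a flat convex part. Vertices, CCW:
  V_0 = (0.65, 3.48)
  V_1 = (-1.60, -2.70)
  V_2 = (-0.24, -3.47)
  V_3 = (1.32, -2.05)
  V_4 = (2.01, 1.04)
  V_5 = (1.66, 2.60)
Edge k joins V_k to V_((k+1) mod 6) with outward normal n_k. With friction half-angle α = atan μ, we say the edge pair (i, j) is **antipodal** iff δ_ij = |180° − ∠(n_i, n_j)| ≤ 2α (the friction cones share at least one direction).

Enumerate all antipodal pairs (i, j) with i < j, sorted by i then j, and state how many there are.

α = atan 0.4 = 21.80°;  2α = 43.60°
n_0 = (-0.9397, +0.3421)
n_1 = (-0.4927, -0.8702)
n_2 = (+0.6731, -0.7395)
n_3 = (+0.9760, -0.2179)
n_4 = (+0.9757, +0.2189)
n_5 = (+0.6569, +0.7540)
  (0,1): δ = 99.51°  ·
  (0,2): δ = 27.68°  ✓
  (0,3): δ = 7.42°  ✓
  (0,4): δ = 32.65°  ✓
  (0,5): δ = 68.94°  ·
  (1,2): δ = 108.17°  ·
  (1,3): δ = 73.07°  ·
  (1,4): δ = 47.84°  ·
  (1,5): δ = 11.55°  ✓
  (2,3): δ = 144.90°  ·
  (2,4): δ = 119.66°  ·
  (2,5): δ = 83.38°  ·
  (3,4): δ = 154.77°  ·
  (3,5): δ = 118.48°  ·
  (4,5): δ = 143.71°  ·
antipodal pairs: 4

count = 4; pairs: (0,2), (0,3), (0,4), (1,5)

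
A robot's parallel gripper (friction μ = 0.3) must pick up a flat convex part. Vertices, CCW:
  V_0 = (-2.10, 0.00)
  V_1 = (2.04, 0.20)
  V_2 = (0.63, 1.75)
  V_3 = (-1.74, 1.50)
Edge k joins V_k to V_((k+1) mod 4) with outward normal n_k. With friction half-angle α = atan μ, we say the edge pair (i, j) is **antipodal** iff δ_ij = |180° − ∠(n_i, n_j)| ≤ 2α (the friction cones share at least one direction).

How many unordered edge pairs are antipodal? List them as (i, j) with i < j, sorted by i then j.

α = atan 0.3 = 16.70°;  2α = 33.40°
n_0 = (+0.0483, -0.9988)
n_1 = (+0.7397, +0.6729)
n_2 = (-0.1049, +0.9945)
n_3 = (-0.9724, +0.2334)
  (0,1): δ = 50.47°  ·
  (0,2): δ = 3.26°  ✓
  (0,3): δ = 73.74°  ·
  (1,2): δ = 126.27°  ·
  (1,3): δ = 55.79°  ·
  (2,3): δ = 109.52°  ·
antipodal pairs: 1

count = 1; pairs: (0,2)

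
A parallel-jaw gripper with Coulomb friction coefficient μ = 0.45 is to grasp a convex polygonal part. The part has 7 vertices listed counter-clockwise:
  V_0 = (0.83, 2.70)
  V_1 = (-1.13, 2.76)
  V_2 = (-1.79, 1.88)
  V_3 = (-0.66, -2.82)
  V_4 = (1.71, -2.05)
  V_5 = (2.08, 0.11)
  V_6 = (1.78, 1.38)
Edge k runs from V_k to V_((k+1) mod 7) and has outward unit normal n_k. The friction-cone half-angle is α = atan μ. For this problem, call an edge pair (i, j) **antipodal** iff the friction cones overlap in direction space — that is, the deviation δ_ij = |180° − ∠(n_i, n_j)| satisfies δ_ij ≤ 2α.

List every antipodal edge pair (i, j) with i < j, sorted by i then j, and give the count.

α = atan 0.45 = 24.23°;  2α = 48.46°
n_0 = (+0.0306, +0.9995)
n_1 = (-0.8000, +0.6000)
n_2 = (-0.9723, -0.2338)
n_3 = (+0.3090, -0.9511)
n_4 = (+0.9856, -0.1688)
n_5 = (+0.9732, +0.2299)
n_6 = (+0.8117, +0.5841)
  (0,1): δ = 125.12°  ·
  (0,2): δ = 74.73°  ·
  (0,3): δ = 19.75°  ✓
  (0,4): δ = 82.03°  ·
  (0,5): δ = 105.04°  ·
  (0,6): δ = 127.50°  ·
  (1,2): δ = 129.61°  ·
  (1,3): δ = 35.13°  ✓
  (1,4): δ = 27.15°  ✓
  (1,5): δ = 50.16°  ·
  (1,6): δ = 72.61°  ·
  (2,3): δ = 85.52°  ·
  (2,4): δ = 23.24°  ✓
  (2,5): δ = 0.23°  ✓
  (2,6): δ = 22.22°  ✓
  (3,4): δ = 117.72°  ·
  (3,5): δ = 94.71°  ·
  (3,6): δ = 72.26°  ·
  (4,5): δ = 156.99°  ·
  (4,6): δ = 134.54°  ·
  (5,6): δ = 157.55°  ·
antipodal pairs: 6

count = 6; pairs: (0,3), (1,3), (1,4), (2,4), (2,5), (2,6)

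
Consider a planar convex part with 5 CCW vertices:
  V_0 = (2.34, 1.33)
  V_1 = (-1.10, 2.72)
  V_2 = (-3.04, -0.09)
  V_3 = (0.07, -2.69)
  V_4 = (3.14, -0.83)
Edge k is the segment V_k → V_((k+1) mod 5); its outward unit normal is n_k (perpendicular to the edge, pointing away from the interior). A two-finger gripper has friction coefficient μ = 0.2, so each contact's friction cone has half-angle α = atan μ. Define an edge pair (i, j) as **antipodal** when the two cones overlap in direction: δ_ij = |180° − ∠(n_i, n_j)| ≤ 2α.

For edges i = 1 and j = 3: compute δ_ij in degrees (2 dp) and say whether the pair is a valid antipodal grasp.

α = atan 0.2 = 11.31°;  2α = 22.62°
edge 1: e_1 = (-1.94, -2.81);  n_1 = (-0.8229, +0.5681)
edge 3: e_3 = (+3.07, +1.86);  n_3 = (+0.5182, -0.8553)
∠(n_1, n_3) = 155.83°
δ = |180° − 155.83°| = 24.17°
24.17° > 2α = 22.62°  →  invalid

δ = 24.17°, invalid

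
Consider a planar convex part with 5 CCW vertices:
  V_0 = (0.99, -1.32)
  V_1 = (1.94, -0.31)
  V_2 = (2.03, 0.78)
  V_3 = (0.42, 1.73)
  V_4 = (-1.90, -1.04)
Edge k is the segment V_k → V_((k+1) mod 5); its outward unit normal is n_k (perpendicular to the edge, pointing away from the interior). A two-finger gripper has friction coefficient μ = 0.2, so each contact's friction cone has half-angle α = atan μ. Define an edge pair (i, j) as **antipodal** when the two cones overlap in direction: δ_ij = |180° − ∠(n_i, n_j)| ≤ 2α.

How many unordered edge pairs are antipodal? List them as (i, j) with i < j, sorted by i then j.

count = 1; pairs: (0,3)

α = atan 0.2 = 11.31°;  2α = 22.62°
n_0 = (+0.7284, -0.6851)
n_1 = (+0.9966, -0.0823)
n_2 = (+0.5082, +0.8612)
n_3 = (-0.7666, +0.6421)
n_4 = (-0.0964, -0.9953)
  (0,1): δ = 141.47°  ·
  (0,2): δ = 77.30°  ·
  (0,3): δ = 3.30°  ✓
  (0,4): δ = 127.71°  ·
  (1,2): δ = 115.82°  ·
  (1,3): δ = 35.23°  ·
  (1,4): δ = 89.19°  ·
  (2,3): δ = 99.40°  ·
  (2,4): δ = 25.01°  ·
  (3,4): δ = 55.59°  ·
antipodal pairs: 1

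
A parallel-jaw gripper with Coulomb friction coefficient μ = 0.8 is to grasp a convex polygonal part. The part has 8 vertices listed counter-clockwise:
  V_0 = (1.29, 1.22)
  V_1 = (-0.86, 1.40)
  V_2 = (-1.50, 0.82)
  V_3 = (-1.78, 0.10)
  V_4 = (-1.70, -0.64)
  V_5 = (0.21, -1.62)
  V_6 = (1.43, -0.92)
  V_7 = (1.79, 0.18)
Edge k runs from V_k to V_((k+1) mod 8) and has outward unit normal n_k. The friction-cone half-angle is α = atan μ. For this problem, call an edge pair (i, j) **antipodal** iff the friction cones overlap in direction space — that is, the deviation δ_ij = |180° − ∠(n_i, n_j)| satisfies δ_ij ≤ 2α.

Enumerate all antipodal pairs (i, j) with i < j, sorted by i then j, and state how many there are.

α = atan 0.8 = 38.66°;  2α = 77.32°
n_0 = (+0.0834, +0.9965)
n_1 = (-0.6715, +0.7410)
n_2 = (-0.9320, +0.3624)
n_3 = (-0.9942, -0.1075)
n_4 = (-0.4565, -0.8897)
n_5 = (+0.4977, -0.8674)
n_6 = (+0.9504, -0.3110)
n_7 = (+0.9013, +0.4333)
  (0,1): δ = 133.03°  ·
  (0,2): δ = 106.46°  ·
  (0,3): δ = 79.04°  ·
  (0,4): δ = 22.38°  ✓
  (0,5): δ = 34.63°  ✓
  (0,6): δ = 76.66°  ✓
  (0,7): δ = 120.46°  ·
  (1,2): δ = 153.43°  ·
  (1,3): δ = 126.01°  ·
  (1,4): δ = 69.35°  ✓
  (1,5): δ = 12.34°  ✓
  (1,6): δ = 29.69°  ✓
  (1,7): δ = 73.49°  ✓
  (2,3): δ = 152.58°  ·
  (2,4): δ = 95.91°  ·
  (2,5): δ = 38.90°  ✓
  (2,6): δ = 3.13°  ✓
  (2,7): δ = 46.93°  ✓
  (3,4): δ = 123.33°  ·
  (3,5): δ = 66.32°  ✓
  (3,6): δ = 24.29°  ✓
  (3,7): δ = 19.51°  ✓
  (4,5): δ = 122.99°  ·
  (4,6): δ = 80.96°  ·
  (4,7): δ = 37.16°  ✓
  (5,6): δ = 137.97°  ·
  (5,7): δ = 94.17°  ·
  (6,7): δ = 136.20°  ·
antipodal pairs: 14

count = 14; pairs: (0,4), (0,5), (0,6), (1,4), (1,5), (1,6), (1,7), (2,5), (2,6), (2,7), (3,5), (3,6), (3,7), (4,7)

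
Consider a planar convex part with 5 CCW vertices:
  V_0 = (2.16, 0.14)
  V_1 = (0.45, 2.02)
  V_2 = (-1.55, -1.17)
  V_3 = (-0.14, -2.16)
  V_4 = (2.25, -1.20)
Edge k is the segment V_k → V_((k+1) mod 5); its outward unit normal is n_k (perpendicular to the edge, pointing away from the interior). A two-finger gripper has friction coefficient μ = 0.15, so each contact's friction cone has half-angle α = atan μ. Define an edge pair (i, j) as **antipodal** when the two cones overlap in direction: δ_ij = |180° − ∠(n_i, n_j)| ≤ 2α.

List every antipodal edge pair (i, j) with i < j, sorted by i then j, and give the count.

count = 1; pairs: (0,2)

α = atan 0.15 = 8.53°;  2α = 17.06°
n_0 = (+0.7398, +0.6729)
n_1 = (-0.8473, +0.5312)
n_2 = (-0.5746, -0.8184)
n_3 = (+0.3727, -0.9279)
n_4 = (+0.9978, +0.0670)
  (0,1): δ = 74.37°  ·
  (0,2): δ = 12.64°  ✓
  (0,3): δ = 69.60°  ·
  (0,4): δ = 141.55°  ·
  (1,2): δ = 92.99°  ·
  (1,3): δ = 36.03°  ·
  (1,4): δ = 35.93°  ·
  (2,3): δ = 123.04°  ·
  (2,4): δ = 51.08°  ·
  (3,4): δ = 108.04°  ·
antipodal pairs: 1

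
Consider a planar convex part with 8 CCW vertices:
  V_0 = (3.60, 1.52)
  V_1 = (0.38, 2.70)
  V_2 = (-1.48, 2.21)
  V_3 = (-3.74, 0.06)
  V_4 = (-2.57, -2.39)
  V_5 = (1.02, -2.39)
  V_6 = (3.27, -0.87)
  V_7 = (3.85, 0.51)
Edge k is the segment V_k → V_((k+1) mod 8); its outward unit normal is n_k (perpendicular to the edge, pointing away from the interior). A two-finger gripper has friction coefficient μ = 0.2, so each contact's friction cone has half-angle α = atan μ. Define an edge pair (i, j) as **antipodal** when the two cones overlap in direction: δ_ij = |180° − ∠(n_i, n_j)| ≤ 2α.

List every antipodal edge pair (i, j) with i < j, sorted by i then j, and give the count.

α = atan 0.2 = 11.31°;  2α = 22.62°
n_0 = (+0.3441, +0.9389)
n_1 = (-0.2547, +0.9670)
n_2 = (-0.6893, +0.7245)
n_3 = (-0.9024, -0.4309)
n_4 = (+0.0000, -1.0000)
n_5 = (+0.5598, -0.8286)
n_6 = (+0.9219, -0.3875)
n_7 = (+0.9707, +0.2403)
  (0,1): δ = 145.12°  ·
  (0,2): δ = 116.30°  ·
  (0,3): δ = 44.35°  ·
  (0,4): δ = 20.13°  ✓
  (0,5): δ = 54.17°  ·
  (0,6): δ = 87.33°  ·
  (0,7): δ = 124.03°  ·
  (1,2): δ = 151.19°  ·
  (1,3): δ = 79.23°  ·
  (1,4): δ = 14.76°  ✓
  (1,5): δ = 19.28°  ✓
  (1,6): δ = 52.44°  ·
  (1,7): δ = 89.14°  ·
  (2,3): δ = 108.04°  ·
  (2,4): δ = 43.57°  ·
  (2,5): δ = 9.53°  ✓
  (2,6): δ = 23.63°  ·
  (2,7): δ = 60.33°  ·
  (3,4): δ = 115.53°  ·
  (3,5): δ = 81.49°  ·
  (3,6): δ = 48.32°  ·
  (3,7): δ = 11.62°  ✓
  (4,5): δ = 145.96°  ·
  (4,6): δ = 112.80°  ·
  (4,7): δ = 76.10°  ·
  (5,6): δ = 146.84°  ·
  (5,7): δ = 110.14°  ·
  (6,7): δ = 143.30°  ·
antipodal pairs: 5

count = 5; pairs: (0,4), (1,4), (1,5), (2,5), (3,7)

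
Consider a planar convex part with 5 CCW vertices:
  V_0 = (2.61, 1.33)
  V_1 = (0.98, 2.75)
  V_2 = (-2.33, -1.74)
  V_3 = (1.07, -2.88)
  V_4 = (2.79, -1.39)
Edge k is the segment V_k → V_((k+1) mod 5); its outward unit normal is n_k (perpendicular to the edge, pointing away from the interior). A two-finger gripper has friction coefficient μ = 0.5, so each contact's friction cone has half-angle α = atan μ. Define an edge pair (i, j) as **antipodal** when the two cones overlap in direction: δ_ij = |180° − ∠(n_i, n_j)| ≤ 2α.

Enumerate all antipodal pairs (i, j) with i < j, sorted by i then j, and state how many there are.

count = 3; pairs: (0,2), (1,3), (1,4)

α = atan 0.5 = 26.57°;  2α = 53.13°
n_0 = (+0.6569, +0.7540)
n_1 = (-0.8049, +0.5934)
n_2 = (-0.3179, -0.9481)
n_3 = (+0.6548, -0.7558)
n_4 = (+0.9978, +0.0660)
  (0,1): δ = 85.34°  ·
  (0,2): δ = 22.53°  ✓
  (0,3): δ = 81.96°  ·
  (0,4): δ = 134.85°  ·
  (1,2): δ = 72.14°  ·
  (1,3): δ = 12.70°  ✓
  (1,4): δ = 40.18°  ✓
  (2,3): δ = 120.56°  ·
  (2,4): δ = 67.68°  ·
  (3,4): δ = 127.12°  ·
antipodal pairs: 3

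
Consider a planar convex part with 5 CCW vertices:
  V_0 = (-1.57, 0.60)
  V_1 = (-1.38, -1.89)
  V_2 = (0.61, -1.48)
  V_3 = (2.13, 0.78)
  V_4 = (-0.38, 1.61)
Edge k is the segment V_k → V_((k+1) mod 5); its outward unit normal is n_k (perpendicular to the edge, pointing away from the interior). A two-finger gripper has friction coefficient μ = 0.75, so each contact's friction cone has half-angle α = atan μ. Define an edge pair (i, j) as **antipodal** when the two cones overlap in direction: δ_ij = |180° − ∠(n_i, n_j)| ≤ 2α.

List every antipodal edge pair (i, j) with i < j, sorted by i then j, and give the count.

α = atan 0.75 = 36.87°;  2α = 73.74°
n_0 = (-0.9971, -0.0761)
n_1 = (+0.2018, -0.9794)
n_2 = (+0.8298, -0.5581)
n_3 = (+0.3140, +0.9494)
n_4 = (-0.6471, +0.7624)
  (0,1): δ = 82.72°  ·
  (0,2): δ = 38.29°  ✓
  (0,3): δ = 67.34°  ✓
  (0,4): δ = 125.96°  ·
  (1,2): δ = 135.57°  ·
  (1,3): δ = 29.94°  ✓
  (1,4): δ = 28.68°  ✓
  (2,3): δ = 74.37°  ·
  (2,4): δ = 15.75°  ✓
  (3,4): δ = 121.38°  ·
antipodal pairs: 5

count = 5; pairs: (0,2), (0,3), (1,3), (1,4), (2,4)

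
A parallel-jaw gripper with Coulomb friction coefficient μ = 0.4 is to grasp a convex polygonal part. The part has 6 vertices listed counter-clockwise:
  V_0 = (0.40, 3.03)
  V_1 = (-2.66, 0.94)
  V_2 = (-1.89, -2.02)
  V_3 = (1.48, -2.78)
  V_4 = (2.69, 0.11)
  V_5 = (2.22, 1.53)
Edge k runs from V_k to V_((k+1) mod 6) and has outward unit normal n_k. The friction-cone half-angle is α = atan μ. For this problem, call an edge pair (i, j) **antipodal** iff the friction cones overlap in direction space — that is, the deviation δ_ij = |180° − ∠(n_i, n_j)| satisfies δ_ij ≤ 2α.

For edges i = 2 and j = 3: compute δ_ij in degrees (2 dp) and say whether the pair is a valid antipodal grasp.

α = atan 0.4 = 21.80°;  2α = 43.60°
edge 2: e_2 = (+3.37, -0.76);  n_2 = (-0.2200, -0.9755)
edge 3: e_3 = (+1.21, +2.89);  n_3 = (+0.9224, -0.3862)
∠(n_2, n_3) = 79.99°
δ = |180° − 79.99°| = 100.01°
100.01° > 2α = 43.60°  →  invalid

δ = 100.01°, invalid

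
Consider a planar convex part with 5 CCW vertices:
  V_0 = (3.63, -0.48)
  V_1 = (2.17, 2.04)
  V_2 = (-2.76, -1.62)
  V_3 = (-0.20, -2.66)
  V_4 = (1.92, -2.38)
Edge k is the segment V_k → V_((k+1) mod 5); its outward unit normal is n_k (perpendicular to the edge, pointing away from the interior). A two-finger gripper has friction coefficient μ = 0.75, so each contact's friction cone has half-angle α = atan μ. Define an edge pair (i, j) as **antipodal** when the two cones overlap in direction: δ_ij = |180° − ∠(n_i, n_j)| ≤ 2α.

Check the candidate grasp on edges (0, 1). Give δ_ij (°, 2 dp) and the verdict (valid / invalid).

α = atan 0.75 = 36.87°;  2α = 73.74°
edge 0: e_0 = (-1.46, +2.52);  n_0 = (+0.8653, +0.5013)
edge 1: e_1 = (-4.93, -3.66);  n_1 = (-0.5961, +0.8029)
∠(n_0, n_1) = 96.50°
δ = |180° − 96.50°| = 83.50°
83.50° > 2α = 73.74°  →  invalid

δ = 83.50°, invalid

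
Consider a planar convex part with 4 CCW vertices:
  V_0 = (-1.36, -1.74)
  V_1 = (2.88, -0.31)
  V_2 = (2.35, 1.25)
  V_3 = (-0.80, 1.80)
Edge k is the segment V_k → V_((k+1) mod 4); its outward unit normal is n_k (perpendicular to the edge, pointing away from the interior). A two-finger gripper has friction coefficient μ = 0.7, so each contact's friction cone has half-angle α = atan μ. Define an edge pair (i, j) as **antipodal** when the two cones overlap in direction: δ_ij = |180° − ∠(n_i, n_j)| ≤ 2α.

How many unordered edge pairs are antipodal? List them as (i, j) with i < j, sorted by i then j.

α = atan 0.7 = 34.99°;  2α = 69.98°
n_0 = (+0.3196, -0.9476)
n_1 = (+0.9468, +0.3217)
n_2 = (+0.1720, +0.9851)
n_3 = (-0.9877, +0.1562)
  (0,1): δ = 89.87°  ·
  (0,2): δ = 28.54°  ✓
  (0,3): δ = 62.37°  ✓
  (1,2): δ = 118.67°  ·
  (1,3): δ = 27.75°  ✓
  (2,3): δ = 89.09°  ·
antipodal pairs: 3

count = 3; pairs: (0,2), (0,3), (1,3)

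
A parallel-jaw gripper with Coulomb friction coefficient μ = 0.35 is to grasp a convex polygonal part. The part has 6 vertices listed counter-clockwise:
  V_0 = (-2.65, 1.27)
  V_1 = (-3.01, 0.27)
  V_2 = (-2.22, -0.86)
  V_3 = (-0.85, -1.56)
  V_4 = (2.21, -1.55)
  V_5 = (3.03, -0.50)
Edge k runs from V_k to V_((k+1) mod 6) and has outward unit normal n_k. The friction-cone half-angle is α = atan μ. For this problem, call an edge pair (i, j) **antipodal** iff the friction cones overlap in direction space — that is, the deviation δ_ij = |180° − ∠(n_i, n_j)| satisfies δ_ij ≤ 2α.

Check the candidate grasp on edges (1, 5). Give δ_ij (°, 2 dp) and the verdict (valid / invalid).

δ = 37.73°, valid

α = atan 0.35 = 19.29°;  2α = 38.58°
edge 1: e_1 = (+0.79, -1.13);  n_1 = (-0.8196, -0.5730)
edge 5: e_5 = (-5.68, +1.77);  n_5 = (+0.2975, +0.9547)
∠(n_1, n_5) = 142.27°
δ = |180° − 142.27°| = 37.73°
37.73° ≤ 2α = 38.58°  →  valid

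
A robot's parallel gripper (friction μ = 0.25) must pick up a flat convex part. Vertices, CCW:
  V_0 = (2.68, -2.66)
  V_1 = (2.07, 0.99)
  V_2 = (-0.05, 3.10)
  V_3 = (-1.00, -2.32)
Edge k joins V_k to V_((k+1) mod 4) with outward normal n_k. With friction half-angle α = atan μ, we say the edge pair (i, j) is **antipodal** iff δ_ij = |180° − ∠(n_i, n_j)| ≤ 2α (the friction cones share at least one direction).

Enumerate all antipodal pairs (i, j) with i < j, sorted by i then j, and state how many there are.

α = atan 0.25 = 14.04°;  2α = 28.07°
n_0 = (+0.9863, +0.1648)
n_1 = (+0.7054, +0.7088)
n_2 = (-0.9850, +0.1726)
n_3 = (-0.0920, -0.9958)
  (0,1): δ = 144.35°  ·
  (0,2): δ = 19.43°  ✓
  (0,3): δ = 75.23°  ·
  (1,2): δ = 55.08°  ·
  (1,3): δ = 39.59°  ·
  (2,3): δ = 85.34°  ·
antipodal pairs: 1

count = 1; pairs: (0,2)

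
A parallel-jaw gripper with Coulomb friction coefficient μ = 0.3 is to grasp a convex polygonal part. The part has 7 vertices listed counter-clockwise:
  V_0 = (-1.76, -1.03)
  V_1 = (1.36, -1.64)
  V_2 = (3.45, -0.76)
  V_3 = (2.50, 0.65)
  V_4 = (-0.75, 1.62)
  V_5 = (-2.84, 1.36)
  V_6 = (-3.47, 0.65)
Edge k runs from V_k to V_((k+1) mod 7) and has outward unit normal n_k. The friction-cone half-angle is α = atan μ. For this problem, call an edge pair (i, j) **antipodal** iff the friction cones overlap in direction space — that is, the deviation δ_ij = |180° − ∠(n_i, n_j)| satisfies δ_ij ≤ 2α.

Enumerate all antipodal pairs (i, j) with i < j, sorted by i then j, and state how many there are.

count = 6; pairs: (0,3), (0,4), (1,4), (1,5), (2,6), (3,6)

α = atan 0.3 = 16.70°;  2α = 33.40°
n_0 = (-0.1919, -0.9814)
n_1 = (+0.3881, -0.9216)
n_2 = (+0.8293, +0.5588)
n_3 = (+0.2860, +0.9582)
n_4 = (-0.1235, +0.9924)
n_5 = (-0.7480, +0.6637)
n_6 = (-0.7008, -0.7133)
  (0,1): δ = 146.10°  ·
  (0,2): δ = 44.97°  ·
  (0,3): δ = 5.56°  ✓
  (0,4): δ = 18.15°  ✓
  (0,5): δ = 59.48°  ·
  (0,6): δ = 146.57°  ·
  (1,2): δ = 78.86°  ·
  (1,3): δ = 39.45°  ·
  (1,4): δ = 15.74°  ✓
  (1,5): δ = 25.58°  ✓
  (1,6): δ = 112.67°  ·
  (2,3): δ = 140.59°  ·
  (2,4): δ = 116.88°  ·
  (2,5): δ = 75.55°  ·
  (2,6): δ = 11.54°  ✓
  (3,4): δ = 156.29°  ·
  (3,5): δ = 114.97°  ·
  (3,6): δ = 27.87°  ✓
  (4,5): δ = 138.67°  ·
  (4,6): δ = 51.58°  ·
  (5,6): δ = 92.91°  ·
antipodal pairs: 6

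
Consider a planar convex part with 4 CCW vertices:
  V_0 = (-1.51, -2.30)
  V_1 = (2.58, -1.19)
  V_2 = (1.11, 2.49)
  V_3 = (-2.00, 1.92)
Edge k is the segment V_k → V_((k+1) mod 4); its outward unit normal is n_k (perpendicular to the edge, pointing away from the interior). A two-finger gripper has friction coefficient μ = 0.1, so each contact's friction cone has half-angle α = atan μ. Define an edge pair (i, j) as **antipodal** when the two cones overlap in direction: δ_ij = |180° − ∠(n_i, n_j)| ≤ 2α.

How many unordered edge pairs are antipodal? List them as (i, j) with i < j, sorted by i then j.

α = atan 0.1 = 5.71°;  2α = 11.42°
n_0 = (+0.2619, -0.9651)
n_1 = (+0.9287, +0.3710)
n_2 = (-0.1803, +0.9836)
n_3 = (-0.9933, -0.1153)
  (0,1): δ = 83.41°  ·
  (0,2): δ = 4.80°  ✓
  (0,3): δ = 81.44°  ·
  (1,2): δ = 101.39°  ·
  (1,3): δ = 15.15°  ·
  (2,3): δ = 93.76°  ·
antipodal pairs: 1

count = 1; pairs: (0,2)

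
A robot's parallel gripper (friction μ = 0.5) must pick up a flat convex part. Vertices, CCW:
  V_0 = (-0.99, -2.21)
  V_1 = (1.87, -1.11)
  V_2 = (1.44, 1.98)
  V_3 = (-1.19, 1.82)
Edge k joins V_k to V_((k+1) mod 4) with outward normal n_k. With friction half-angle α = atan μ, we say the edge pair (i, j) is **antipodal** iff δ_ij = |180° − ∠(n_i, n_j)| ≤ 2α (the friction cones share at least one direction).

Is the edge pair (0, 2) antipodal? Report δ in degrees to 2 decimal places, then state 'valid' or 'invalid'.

δ = 17.56°, valid

α = atan 0.5 = 26.57°;  2α = 53.13°
edge 0: e_0 = (+2.86, +1.10);  n_0 = (+0.3590, -0.9333)
edge 2: e_2 = (-2.63, -0.16);  n_2 = (-0.0607, +0.9982)
∠(n_0, n_2) = 162.44°
δ = |180° − 162.44°| = 17.56°
17.56° ≤ 2α = 53.13°  →  valid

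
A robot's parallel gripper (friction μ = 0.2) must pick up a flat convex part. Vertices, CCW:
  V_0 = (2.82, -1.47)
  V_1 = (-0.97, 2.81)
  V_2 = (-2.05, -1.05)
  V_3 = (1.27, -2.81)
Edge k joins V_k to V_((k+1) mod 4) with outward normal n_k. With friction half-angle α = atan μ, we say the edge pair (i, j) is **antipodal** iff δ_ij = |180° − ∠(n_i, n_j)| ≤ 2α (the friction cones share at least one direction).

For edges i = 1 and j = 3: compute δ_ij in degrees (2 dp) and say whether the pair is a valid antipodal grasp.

δ = 33.52°, invalid

α = atan 0.2 = 11.31°;  2α = 22.62°
edge 1: e_1 = (-1.08, -3.86);  n_1 = (-0.9630, +0.2694)
edge 3: e_3 = (+1.55, +1.34);  n_3 = (+0.6540, -0.7565)
∠(n_1, n_3) = 146.48°
δ = |180° − 146.48°| = 33.52°
33.52° > 2α = 22.62°  →  invalid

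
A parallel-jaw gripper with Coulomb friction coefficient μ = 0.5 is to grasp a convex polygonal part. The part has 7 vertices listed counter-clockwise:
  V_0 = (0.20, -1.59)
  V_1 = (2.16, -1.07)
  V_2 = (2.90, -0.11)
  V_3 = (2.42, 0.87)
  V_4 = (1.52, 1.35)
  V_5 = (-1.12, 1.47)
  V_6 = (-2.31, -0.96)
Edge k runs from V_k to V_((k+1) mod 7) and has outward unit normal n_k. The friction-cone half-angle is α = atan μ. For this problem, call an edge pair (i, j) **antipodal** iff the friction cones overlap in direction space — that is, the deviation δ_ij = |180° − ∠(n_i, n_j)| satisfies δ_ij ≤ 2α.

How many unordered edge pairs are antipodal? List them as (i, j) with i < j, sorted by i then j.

count = 8; pairs: (0,3), (0,4), (0,5), (1,5), (2,5), (2,6), (3,6), (4,6)

α = atan 0.5 = 26.57°;  2α = 53.13°
n_0 = (+0.2564, -0.9666)
n_1 = (+0.7920, -0.6105)
n_2 = (+0.8981, +0.4399)
n_3 = (+0.4706, +0.8824)
n_4 = (+0.0454, +0.9990)
n_5 = (-0.8981, +0.4398)
n_6 = (-0.2434, -0.9699)
  (0,1): δ = 142.48°  ·
  (0,2): δ = 78.76°  ·
  (0,3): δ = 42.93°  ✓
  (0,4): δ = 17.46°  ✓
  (0,5): δ = 49.05°  ✓
  (0,6): δ = 151.05°  ·
  (1,2): δ = 116.28°  ·
  (1,3): δ = 80.45°  ·
  (1,4): δ = 54.98°  ·
  (1,5): δ = 11.53°  ✓
  (1,6): δ = 113.54°  ·
  (2,3): δ = 144.17°  ·
  (2,4): δ = 118.70°  ·
  (2,5): δ = 52.19°  ✓
  (2,6): δ = 49.81°  ✓
  (3,4): δ = 154.53°  ·
  (3,5): δ = 88.02°  ·
  (3,6): δ = 13.98°  ✓
  (4,5): δ = 113.49°  ·
  (4,6): δ = 11.49°  ✓
  (5,6): δ = 78.00°  ·
antipodal pairs: 8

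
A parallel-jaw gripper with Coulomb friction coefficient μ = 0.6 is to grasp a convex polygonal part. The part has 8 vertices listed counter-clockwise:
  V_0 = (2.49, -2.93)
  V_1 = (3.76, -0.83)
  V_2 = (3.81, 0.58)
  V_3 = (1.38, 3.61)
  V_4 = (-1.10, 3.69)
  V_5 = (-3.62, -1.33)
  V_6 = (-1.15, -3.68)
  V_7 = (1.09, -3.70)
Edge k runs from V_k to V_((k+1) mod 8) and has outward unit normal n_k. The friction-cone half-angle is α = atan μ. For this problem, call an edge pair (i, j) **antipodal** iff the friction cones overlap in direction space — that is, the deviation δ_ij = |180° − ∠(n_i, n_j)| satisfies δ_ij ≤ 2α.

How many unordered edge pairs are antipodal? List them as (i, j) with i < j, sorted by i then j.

count = 10; pairs: (0,3), (0,4), (1,4), (1,5), (2,5), (2,6), (3,5), (3,6), (3,7), (4,7)

α = atan 0.6 = 30.96°;  2α = 61.93°
n_0 = (+0.8557, -0.5175)
n_1 = (+0.9994, -0.0354)
n_2 = (+0.7801, +0.6256)
n_3 = (+0.0322, +0.9995)
n_4 = (-0.8937, +0.4486)
n_5 = (-0.6893, -0.7245)
n_6 = (-0.0089, -1.0000)
n_7 = (+0.4819, -0.8762)
  (0,1): δ = 150.87°  ·
  (0,2): δ = 110.11°  ·
  (0,3): δ = 60.68°  ✓
  (0,4): δ = 4.51°  ✓
  (0,5): δ = 77.59°  ·
  (0,6): δ = 120.65°  ·
  (0,7): δ = 149.97°  ·
  (1,2): δ = 139.24°  ·
  (1,3): δ = 89.82°  ·
  (1,4): δ = 24.63°  ✓
  (1,5): δ = 48.46°  ✓
  (1,6): δ = 91.52°  ·
  (1,7): δ = 120.84°  ·
  (2,3): δ = 130.58°  ·
  (2,4): δ = 65.39°  ·
  (2,5): δ = 7.70°  ✓
  (2,6): δ = 50.76°  ✓
  (2,7): δ = 80.08°  ·
  (3,4): δ = 114.81°  ·
  (3,5): δ = 41.73°  ✓
  (3,6): δ = 1.34°  ✓
  (3,7): δ = 30.66°  ✓
  (4,5): δ = 106.92°  ·
  (4,6): δ = 63.86°  ·
  (4,7): δ = 34.53°  ✓
  (5,6): δ = 136.94°  ·
  (5,7): δ = 107.62°  ·
  (6,7): δ = 150.68°  ·
antipodal pairs: 10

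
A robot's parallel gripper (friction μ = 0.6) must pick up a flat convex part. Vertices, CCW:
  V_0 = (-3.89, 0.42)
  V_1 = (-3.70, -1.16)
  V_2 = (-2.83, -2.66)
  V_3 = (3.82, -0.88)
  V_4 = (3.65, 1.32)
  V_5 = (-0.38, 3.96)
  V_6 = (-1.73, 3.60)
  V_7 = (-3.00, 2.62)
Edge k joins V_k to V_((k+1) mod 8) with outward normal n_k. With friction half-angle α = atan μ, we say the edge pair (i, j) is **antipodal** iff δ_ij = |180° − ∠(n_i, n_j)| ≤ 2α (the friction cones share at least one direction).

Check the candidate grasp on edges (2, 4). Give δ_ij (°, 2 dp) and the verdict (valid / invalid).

δ = 48.21°, valid

α = atan 0.6 = 30.96°;  2α = 61.93°
edge 2: e_2 = (+6.65, +1.78);  n_2 = (+0.2586, -0.9660)
edge 4: e_4 = (-4.03, +2.64);  n_4 = (+0.5480, +0.8365)
∠(n_2, n_4) = 131.79°
δ = |180° − 131.79°| = 48.21°
48.21° ≤ 2α = 61.93°  →  valid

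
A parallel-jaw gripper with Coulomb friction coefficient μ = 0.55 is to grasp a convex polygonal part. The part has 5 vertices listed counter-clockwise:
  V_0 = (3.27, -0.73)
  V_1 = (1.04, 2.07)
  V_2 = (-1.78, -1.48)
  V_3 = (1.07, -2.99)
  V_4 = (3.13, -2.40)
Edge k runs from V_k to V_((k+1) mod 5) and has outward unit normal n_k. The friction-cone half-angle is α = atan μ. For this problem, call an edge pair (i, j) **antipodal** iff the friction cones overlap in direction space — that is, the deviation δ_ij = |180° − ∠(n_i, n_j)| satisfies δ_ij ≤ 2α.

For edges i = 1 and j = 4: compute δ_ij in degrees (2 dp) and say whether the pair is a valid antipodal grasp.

δ = 33.67°, valid

α = atan 0.55 = 28.81°;  2α = 57.62°
edge 1: e_1 = (-2.82, -3.55);  n_1 = (-0.7830, +0.6220)
edge 4: e_4 = (+0.14, +1.67);  n_4 = (+0.9965, -0.0835)
∠(n_1, n_4) = 146.33°
δ = |180° − 146.33°| = 33.67°
33.67° ≤ 2α = 57.62°  →  valid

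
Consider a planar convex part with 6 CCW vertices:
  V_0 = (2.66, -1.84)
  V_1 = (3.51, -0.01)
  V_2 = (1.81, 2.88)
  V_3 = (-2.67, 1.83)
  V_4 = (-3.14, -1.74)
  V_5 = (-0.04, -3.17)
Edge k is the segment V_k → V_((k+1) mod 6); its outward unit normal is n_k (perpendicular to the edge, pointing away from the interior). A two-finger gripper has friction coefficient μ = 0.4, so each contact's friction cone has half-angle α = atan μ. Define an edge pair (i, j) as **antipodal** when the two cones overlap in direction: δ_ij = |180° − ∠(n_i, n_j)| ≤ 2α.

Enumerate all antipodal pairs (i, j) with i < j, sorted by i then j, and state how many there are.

count = 5; pairs: (0,3), (1,3), (1,4), (2,4), (2,5)

α = atan 0.4 = 21.80°;  2α = 43.60°
n_0 = (+0.9069, -0.4213)
n_1 = (+0.8619, +0.5070)
n_2 = (-0.2282, +0.9736)
n_3 = (-0.9914, +0.1305)
n_4 = (-0.4189, -0.9080)
n_5 = (+0.4419, -0.8971)
  (0,1): δ = 124.62°  ·
  (0,2): δ = 51.90°  ·
  (0,3): δ = 17.41°  ✓
  (0,4): δ = 90.15°  ·
  (0,5): δ = 141.14°  ·
  (1,2): δ = 107.27°  ·
  (1,3): δ = 37.97°  ✓
  (1,4): δ = 34.77°  ✓
  (1,5): δ = 85.76°  ·
  (2,3): δ = 110.69°  ·
  (2,4): δ = 37.95°  ✓
  (2,5): δ = 13.03°  ✓
  (3,4): δ = 107.26°  ·
  (3,5): δ = 56.28°  ·
  (4,5): δ = 129.01°  ·
antipodal pairs: 5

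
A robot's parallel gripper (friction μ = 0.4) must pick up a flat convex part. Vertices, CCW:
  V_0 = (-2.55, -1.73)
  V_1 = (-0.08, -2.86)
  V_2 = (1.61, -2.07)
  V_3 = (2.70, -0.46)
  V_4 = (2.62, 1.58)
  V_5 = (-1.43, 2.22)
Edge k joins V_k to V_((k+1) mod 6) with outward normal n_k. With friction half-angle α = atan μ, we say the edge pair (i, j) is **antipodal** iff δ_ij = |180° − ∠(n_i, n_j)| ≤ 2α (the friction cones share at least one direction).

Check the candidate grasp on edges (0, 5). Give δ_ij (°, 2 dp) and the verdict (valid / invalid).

α = atan 0.4 = 21.80°;  2α = 43.60°
edge 0: e_0 = (+2.47, -1.13);  n_0 = (-0.4160, -0.9094)
edge 5: e_5 = (-1.12, -3.95);  n_5 = (-0.9621, +0.2728)
∠(n_0, n_5) = 81.25°
δ = |180° − 81.25°| = 98.75°
98.75° > 2α = 43.60°  →  invalid

δ = 98.75°, invalid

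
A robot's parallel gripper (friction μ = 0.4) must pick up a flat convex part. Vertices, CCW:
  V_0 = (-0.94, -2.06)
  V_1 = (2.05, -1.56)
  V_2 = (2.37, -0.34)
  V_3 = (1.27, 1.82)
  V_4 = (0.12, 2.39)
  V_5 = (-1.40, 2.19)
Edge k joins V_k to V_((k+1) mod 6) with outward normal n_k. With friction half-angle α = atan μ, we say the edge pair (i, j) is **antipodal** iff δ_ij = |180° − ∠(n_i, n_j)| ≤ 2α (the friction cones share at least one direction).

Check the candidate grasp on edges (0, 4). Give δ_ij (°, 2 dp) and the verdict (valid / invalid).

α = atan 0.4 = 21.80°;  2α = 43.60°
edge 0: e_0 = (+2.99, +0.50);  n_0 = (+0.1649, -0.9863)
edge 4: e_4 = (-1.52, -0.20);  n_4 = (-0.1305, +0.9915)
∠(n_0, n_4) = 178.00°
δ = |180° − 178.00°| = 2.00°
2.00° ≤ 2α = 43.60°  →  valid

δ = 2.00°, valid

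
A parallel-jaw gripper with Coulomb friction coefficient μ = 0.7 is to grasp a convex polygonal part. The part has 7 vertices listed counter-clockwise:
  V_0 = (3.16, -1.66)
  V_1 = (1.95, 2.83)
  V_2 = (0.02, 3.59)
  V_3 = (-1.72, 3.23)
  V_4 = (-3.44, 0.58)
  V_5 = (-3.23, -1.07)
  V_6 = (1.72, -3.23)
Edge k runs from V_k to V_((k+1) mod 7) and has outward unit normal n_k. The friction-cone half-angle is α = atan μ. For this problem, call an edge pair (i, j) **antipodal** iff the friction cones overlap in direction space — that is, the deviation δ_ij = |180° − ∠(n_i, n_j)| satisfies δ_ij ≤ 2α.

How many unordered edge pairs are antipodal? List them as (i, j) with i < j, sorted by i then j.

count = 10; pairs: (0,3), (0,4), (0,5), (1,4), (1,5), (1,6), (2,5), (2,6), (3,6), (4,6)

α = atan 0.7 = 34.99°;  2α = 69.98°
n_0 = (+0.9656, +0.2602)
n_1 = (+0.3664, +0.9305)
n_2 = (-0.2026, +0.9793)
n_3 = (-0.8388, +0.5444)
n_4 = (-0.9920, -0.1263)
n_5 = (-0.3999, -0.9165)
n_6 = (+0.7370, -0.6759)
  (0,1): δ = 126.58°  ·
  (0,2): δ = 93.39°  ·
  (0,3): δ = 48.07°  ✓
  (0,4): δ = 7.83°  ✓
  (0,5): δ = 51.34°  ✓
  (0,6): δ = 122.39°  ·
  (1,2): δ = 146.82°  ·
  (1,3): δ = 101.49°  ·
  (1,4): δ = 61.25°  ✓
  (1,5): δ = 2.08°  ✓
  (1,6): δ = 68.97°  ✓
  (2,3): δ = 134.68°  ·
  (2,4): δ = 94.44°  ·
  (2,5): δ = 35.26°  ✓
  (2,6): δ = 35.78°  ✓
  (3,4): δ = 139.76°  ·
  (3,5): δ = 80.59°  ·
  (3,6): δ = 9.54°  ✓
  (4,5): δ = 120.83°  ·
  (4,6): δ = 49.78°  ✓
  (5,6): δ = 108.95°  ·
antipodal pairs: 10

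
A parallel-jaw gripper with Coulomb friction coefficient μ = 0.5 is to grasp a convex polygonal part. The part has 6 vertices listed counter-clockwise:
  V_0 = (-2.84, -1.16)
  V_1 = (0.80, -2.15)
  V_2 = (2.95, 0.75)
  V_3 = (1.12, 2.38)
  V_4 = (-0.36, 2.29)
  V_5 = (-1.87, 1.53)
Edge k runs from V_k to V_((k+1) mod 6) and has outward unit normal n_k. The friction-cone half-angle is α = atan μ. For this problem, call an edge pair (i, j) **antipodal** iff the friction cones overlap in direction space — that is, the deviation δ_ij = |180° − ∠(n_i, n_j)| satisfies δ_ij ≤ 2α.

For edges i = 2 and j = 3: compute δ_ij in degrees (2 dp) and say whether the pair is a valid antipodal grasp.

α = atan 0.5 = 26.57°;  2α = 53.13°
edge 2: e_2 = (-1.83, +1.63);  n_2 = (+0.6651, +0.7467)
edge 3: e_3 = (-1.48, -0.09);  n_3 = (-0.0607, +0.9982)
∠(n_2, n_3) = 45.17°
δ = |180° − 45.17°| = 134.83°
134.83° > 2α = 53.13°  →  invalid

δ = 134.83°, invalid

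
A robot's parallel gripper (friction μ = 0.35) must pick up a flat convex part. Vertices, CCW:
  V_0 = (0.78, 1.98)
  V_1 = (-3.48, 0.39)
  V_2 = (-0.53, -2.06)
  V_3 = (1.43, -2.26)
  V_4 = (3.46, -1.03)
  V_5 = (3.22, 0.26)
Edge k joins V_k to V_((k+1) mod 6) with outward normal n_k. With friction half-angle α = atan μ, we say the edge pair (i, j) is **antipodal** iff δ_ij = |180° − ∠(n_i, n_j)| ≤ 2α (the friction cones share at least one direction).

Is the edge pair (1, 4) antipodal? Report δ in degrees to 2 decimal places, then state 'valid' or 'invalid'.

α = atan 0.35 = 19.29°;  2α = 38.58°
edge 1: e_1 = (+2.95, -2.45);  n_1 = (-0.6389, -0.7693)
edge 4: e_4 = (-0.24, +1.29);  n_4 = (+0.9831, +0.1829)
∠(n_1, n_4) = 140.25°
δ = |180° − 140.25°| = 39.75°
39.75° > 2α = 38.58°  →  invalid

δ = 39.75°, invalid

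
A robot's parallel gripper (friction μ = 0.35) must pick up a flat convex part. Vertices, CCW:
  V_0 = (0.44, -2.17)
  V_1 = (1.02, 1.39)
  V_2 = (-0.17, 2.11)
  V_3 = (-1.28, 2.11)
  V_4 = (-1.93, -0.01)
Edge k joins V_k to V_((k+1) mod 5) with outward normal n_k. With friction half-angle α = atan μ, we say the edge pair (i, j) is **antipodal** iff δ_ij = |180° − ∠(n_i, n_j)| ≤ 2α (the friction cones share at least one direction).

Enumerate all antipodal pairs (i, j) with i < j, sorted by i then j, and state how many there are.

count = 2; pairs: (0,3), (1,4)

α = atan 0.35 = 19.29°;  2α = 38.58°
n_0 = (+0.9870, -0.1608)
n_1 = (+0.5177, +0.8556)
n_2 = (+0.0000, +1.0000)
n_3 = (-0.9561, +0.2931)
n_4 = (-0.6736, -0.7391)
  (0,1): δ = 111.92°  ·
  (0,2): δ = 80.75°  ·
  (0,3): δ = 7.79°  ✓
  (0,4): δ = 56.91°  ·
  (1,2): δ = 148.82°  ·
  (1,3): δ = 75.87°  ·
  (1,4): δ = 11.17°  ✓
  (2,3): δ = 107.05°  ·
  (2,4): δ = 42.35°  ·
  (3,4): δ = 115.30°  ·
antipodal pairs: 2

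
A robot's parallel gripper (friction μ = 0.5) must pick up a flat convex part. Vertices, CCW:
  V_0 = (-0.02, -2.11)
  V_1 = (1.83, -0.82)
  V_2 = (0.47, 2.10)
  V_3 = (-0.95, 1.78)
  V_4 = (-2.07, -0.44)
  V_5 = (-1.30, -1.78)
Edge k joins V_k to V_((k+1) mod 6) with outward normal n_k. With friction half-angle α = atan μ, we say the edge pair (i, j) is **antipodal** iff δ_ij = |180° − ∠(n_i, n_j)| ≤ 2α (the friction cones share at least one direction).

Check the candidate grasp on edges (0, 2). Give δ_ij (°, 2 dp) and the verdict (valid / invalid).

α = atan 0.5 = 26.57°;  2α = 53.13°
edge 0: e_0 = (+1.85, +1.29);  n_0 = (+0.5720, -0.8203)
edge 2: e_2 = (-1.42, -0.32);  n_2 = (-0.2198, +0.9755)
∠(n_0, n_2) = 157.81°
δ = |180° − 157.81°| = 22.19°
22.19° ≤ 2α = 53.13°  →  valid

δ = 22.19°, valid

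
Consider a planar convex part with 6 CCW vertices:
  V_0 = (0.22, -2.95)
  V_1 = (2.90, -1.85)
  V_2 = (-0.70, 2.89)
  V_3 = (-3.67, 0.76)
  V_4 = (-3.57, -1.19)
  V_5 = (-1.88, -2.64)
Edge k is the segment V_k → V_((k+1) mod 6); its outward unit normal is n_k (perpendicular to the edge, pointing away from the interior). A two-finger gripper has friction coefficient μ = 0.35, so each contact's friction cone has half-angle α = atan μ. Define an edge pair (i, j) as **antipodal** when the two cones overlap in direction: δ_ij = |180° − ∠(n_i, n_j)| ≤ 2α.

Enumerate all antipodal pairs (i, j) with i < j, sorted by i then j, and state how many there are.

count = 3; pairs: (0,2), (1,3), (1,4)

α = atan 0.35 = 19.29°;  2α = 38.58°
n_0 = (+0.3797, -0.9251)
n_1 = (+0.7964, +0.6048)
n_2 = (-0.5828, +0.8126)
n_3 = (-0.9987, -0.0512)
n_4 = (-0.6512, -0.7589)
n_5 = (-0.1460, -0.9893)
  (0,1): δ = 75.10°  ·
  (0,2): δ = 13.33°  ✓
  (0,3): δ = 70.62°  ·
  (0,4): δ = 117.06°  ·
  (0,5): δ = 149.29°  ·
  (1,2): δ = 91.57°  ·
  (1,3): δ = 34.28°  ✓
  (1,4): δ = 12.15°  ✓
  (1,5): δ = 44.39°  ·
  (2,3): δ = 122.71°  ·
  (2,4): δ = 76.28°  ·
  (2,5): δ = 44.04°  ·
  (3,4): δ = 133.56°  ·
  (3,5): δ = 101.33°  ·
  (4,5): δ = 147.77°  ·
antipodal pairs: 3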